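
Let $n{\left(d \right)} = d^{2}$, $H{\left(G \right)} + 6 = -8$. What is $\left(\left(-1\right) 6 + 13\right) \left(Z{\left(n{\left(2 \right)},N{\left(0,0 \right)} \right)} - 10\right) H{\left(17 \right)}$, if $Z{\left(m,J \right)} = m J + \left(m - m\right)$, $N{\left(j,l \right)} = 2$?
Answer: $196$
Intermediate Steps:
$H{\left(G \right)} = -14$ ($H{\left(G \right)} = -6 - 8 = -14$)
$Z{\left(m,J \right)} = J m$ ($Z{\left(m,J \right)} = J m + 0 = J m$)
$\left(\left(-1\right) 6 + 13\right) \left(Z{\left(n{\left(2 \right)},N{\left(0,0 \right)} \right)} - 10\right) H{\left(17 \right)} = \left(\left(-1\right) 6 + 13\right) \left(2 \cdot 2^{2} - 10\right) \left(-14\right) = \left(-6 + 13\right) \left(2 \cdot 4 - 10\right) \left(-14\right) = 7 \left(8 - 10\right) \left(-14\right) = 7 \left(-2\right) \left(-14\right) = \left(-14\right) \left(-14\right) = 196$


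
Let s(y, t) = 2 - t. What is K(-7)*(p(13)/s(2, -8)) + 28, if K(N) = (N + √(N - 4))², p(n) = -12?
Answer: -88/5 + 84*I*√11/5 ≈ -17.6 + 55.719*I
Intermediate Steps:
K(N) = (N + √(-4 + N))²
K(-7)*(p(13)/s(2, -8)) + 28 = (-7 + √(-4 - 7))²*(-12/(2 - 1*(-8))) + 28 = (-7 + √(-11))²*(-12/(2 + 8)) + 28 = (-7 + I*√11)²*(-12/10) + 28 = (-7 + I*√11)²*(-12*⅒) + 28 = (-7 + I*√11)²*(-6/5) + 28 = -6*(-7 + I*√11)²/5 + 28 = 28 - 6*(-7 + I*√11)²/5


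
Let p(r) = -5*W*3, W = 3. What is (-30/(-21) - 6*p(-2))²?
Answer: 3610000/49 ≈ 73674.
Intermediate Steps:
p(r) = -45 (p(r) = -5*3*3 = -15*3 = -45)
(-30/(-21) - 6*p(-2))² = (-30/(-21) - 6*(-45))² = (-30*(-1/21) + 270)² = (10/7 + 270)² = (1900/7)² = 3610000/49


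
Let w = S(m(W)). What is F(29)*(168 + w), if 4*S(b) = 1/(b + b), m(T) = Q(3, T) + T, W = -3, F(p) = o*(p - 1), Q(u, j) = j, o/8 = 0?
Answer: 0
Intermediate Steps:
o = 0 (o = 8*0 = 0)
F(p) = 0 (F(p) = 0*(p - 1) = 0*(-1 + p) = 0)
m(T) = 2*T (m(T) = T + T = 2*T)
S(b) = 1/(8*b) (S(b) = 1/(4*(b + b)) = 1/(4*((2*b))) = (1/(2*b))/4 = 1/(8*b))
w = -1/48 (w = 1/(8*((2*(-3)))) = (⅛)/(-6) = (⅛)*(-⅙) = -1/48 ≈ -0.020833)
F(29)*(168 + w) = 0*(168 - 1/48) = 0*(8063/48) = 0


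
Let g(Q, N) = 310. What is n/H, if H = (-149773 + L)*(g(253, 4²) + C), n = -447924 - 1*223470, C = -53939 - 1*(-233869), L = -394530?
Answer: 149/21772120 ≈ 6.8436e-6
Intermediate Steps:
C = 179930 (C = -53939 + 233869 = 179930)
n = -671394 (n = -447924 - 223470 = -671394)
H = -98105172720 (H = (-149773 - 394530)*(310 + 179930) = -544303*180240 = -98105172720)
n/H = -671394/(-98105172720) = -671394*(-1/98105172720) = 149/21772120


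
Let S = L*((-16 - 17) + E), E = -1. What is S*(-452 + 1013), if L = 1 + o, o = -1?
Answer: 0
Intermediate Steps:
L = 0 (L = 1 - 1 = 0)
S = 0 (S = 0*((-16 - 17) - 1) = 0*(-33 - 1) = 0*(-34) = 0)
S*(-452 + 1013) = 0*(-452 + 1013) = 0*561 = 0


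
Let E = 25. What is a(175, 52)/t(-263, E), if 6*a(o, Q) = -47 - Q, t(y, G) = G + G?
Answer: -33/100 ≈ -0.33000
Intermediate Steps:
t(y, G) = 2*G
a(o, Q) = -47/6 - Q/6 (a(o, Q) = (-47 - Q)/6 = -47/6 - Q/6)
a(175, 52)/t(-263, E) = (-47/6 - 1/6*52)/((2*25)) = (-47/6 - 26/3)/50 = -33/2*1/50 = -33/100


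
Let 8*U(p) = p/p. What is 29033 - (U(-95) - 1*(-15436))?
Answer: 108775/8 ≈ 13597.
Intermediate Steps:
U(p) = ⅛ (U(p) = (p/p)/8 = (⅛)*1 = ⅛)
29033 - (U(-95) - 1*(-15436)) = 29033 - (⅛ - 1*(-15436)) = 29033 - (⅛ + 15436) = 29033 - 1*123489/8 = 29033 - 123489/8 = 108775/8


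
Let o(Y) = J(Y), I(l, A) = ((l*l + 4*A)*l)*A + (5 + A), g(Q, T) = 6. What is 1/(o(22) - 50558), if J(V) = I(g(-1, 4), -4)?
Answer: -1/51037 ≈ -1.9594e-5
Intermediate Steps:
I(l, A) = 5 + A + A*l*(l**2 + 4*A) (I(l, A) = ((l**2 + 4*A)*l)*A + (5 + A) = (l*(l**2 + 4*A))*A + (5 + A) = A*l*(l**2 + 4*A) + (5 + A) = 5 + A + A*l*(l**2 + 4*A))
J(V) = -479 (J(V) = 5 - 4 - 4*6**3 + 4*6*(-4)**2 = 5 - 4 - 4*216 + 4*6*16 = 5 - 4 - 864 + 384 = -479)
o(Y) = -479
1/(o(22) - 50558) = 1/(-479 - 50558) = 1/(-51037) = -1/51037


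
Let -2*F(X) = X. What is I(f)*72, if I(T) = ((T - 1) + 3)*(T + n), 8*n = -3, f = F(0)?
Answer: -54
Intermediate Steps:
F(X) = -X/2
f = 0 (f = -1/2*0 = 0)
n = -3/8 (n = (1/8)*(-3) = -3/8 ≈ -0.37500)
I(T) = (2 + T)*(-3/8 + T) (I(T) = ((T - 1) + 3)*(T - 3/8) = ((-1 + T) + 3)*(-3/8 + T) = (2 + T)*(-3/8 + T))
I(f)*72 = (-3/4 + 0**2 + (13/8)*0)*72 = (-3/4 + 0 + 0)*72 = -3/4*72 = -54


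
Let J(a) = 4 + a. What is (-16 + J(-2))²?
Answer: 196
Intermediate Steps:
(-16 + J(-2))² = (-16 + (4 - 2))² = (-16 + 2)² = (-14)² = 196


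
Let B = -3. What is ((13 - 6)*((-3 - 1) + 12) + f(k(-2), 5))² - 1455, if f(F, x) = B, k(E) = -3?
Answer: 1354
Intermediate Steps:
f(F, x) = -3
((13 - 6)*((-3 - 1) + 12) + f(k(-2), 5))² - 1455 = ((13 - 6)*((-3 - 1) + 12) - 3)² - 1455 = (7*(-4 + 12) - 3)² - 1455 = (7*8 - 3)² - 1455 = (56 - 3)² - 1455 = 53² - 1455 = 2809 - 1455 = 1354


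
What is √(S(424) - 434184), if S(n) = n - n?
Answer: 2*I*√108546 ≈ 658.93*I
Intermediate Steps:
S(n) = 0
√(S(424) - 434184) = √(0 - 434184) = √(-434184) = 2*I*√108546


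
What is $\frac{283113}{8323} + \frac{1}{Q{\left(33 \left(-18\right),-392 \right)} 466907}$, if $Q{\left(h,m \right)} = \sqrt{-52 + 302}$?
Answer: $\frac{283113}{8323} + \frac{\sqrt{10}}{23345350} \approx 34.016$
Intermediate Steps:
$Q{\left(h,m \right)} = 5 \sqrt{10}$ ($Q{\left(h,m \right)} = \sqrt{250} = 5 \sqrt{10}$)
$\frac{283113}{8323} + \frac{1}{Q{\left(33 \left(-18\right),-392 \right)} 466907} = \frac{283113}{8323} + \frac{1}{5 \sqrt{10} \cdot 466907} = 283113 \cdot \frac{1}{8323} + \frac{\sqrt{10}}{50} \cdot \frac{1}{466907} = \frac{283113}{8323} + \frac{\sqrt{10}}{23345350}$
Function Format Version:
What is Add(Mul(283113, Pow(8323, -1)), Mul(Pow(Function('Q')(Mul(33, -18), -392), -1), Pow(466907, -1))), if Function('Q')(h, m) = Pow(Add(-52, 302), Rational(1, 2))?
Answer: Add(Rational(283113, 8323), Mul(Rational(1, 23345350), Pow(10, Rational(1, 2)))) ≈ 34.016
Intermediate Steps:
Function('Q')(h, m) = Mul(5, Pow(10, Rational(1, 2))) (Function('Q')(h, m) = Pow(250, Rational(1, 2)) = Mul(5, Pow(10, Rational(1, 2))))
Add(Mul(283113, Pow(8323, -1)), Mul(Pow(Function('Q')(Mul(33, -18), -392), -1), Pow(466907, -1))) = Add(Mul(283113, Pow(8323, -1)), Mul(Pow(Mul(5, Pow(10, Rational(1, 2))), -1), Pow(466907, -1))) = Add(Mul(283113, Rational(1, 8323)), Mul(Mul(Rational(1, 50), Pow(10, Rational(1, 2))), Rational(1, 466907))) = Add(Rational(283113, 8323), Mul(Rational(1, 23345350), Pow(10, Rational(1, 2))))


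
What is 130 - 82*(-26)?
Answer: 2262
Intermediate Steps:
130 - 82*(-26) = 130 + 2132 = 2262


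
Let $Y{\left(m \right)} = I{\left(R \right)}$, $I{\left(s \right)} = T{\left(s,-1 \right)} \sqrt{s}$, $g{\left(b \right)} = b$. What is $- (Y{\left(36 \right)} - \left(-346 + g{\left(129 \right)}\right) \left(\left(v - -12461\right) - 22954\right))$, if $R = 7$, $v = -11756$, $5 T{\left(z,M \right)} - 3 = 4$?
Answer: $4828033 - \frac{7 \sqrt{7}}{5} \approx 4.828 \cdot 10^{6}$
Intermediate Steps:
$T{\left(z,M \right)} = \frac{7}{5}$ ($T{\left(z,M \right)} = \frac{3}{5} + \frac{1}{5} \cdot 4 = \frac{3}{5} + \frac{4}{5} = \frac{7}{5}$)
$I{\left(s \right)} = \frac{7 \sqrt{s}}{5}$
$Y{\left(m \right)} = \frac{7 \sqrt{7}}{5}$
$- (Y{\left(36 \right)} - \left(-346 + g{\left(129 \right)}\right) \left(\left(v - -12461\right) - 22954\right)) = - (\frac{7 \sqrt{7}}{5} - \left(-346 + 129\right) \left(\left(-11756 - -12461\right) - 22954\right)) = - (\frac{7 \sqrt{7}}{5} - - 217 \left(\left(-11756 + 12461\right) - 22954\right)) = - (\frac{7 \sqrt{7}}{5} - - 217 \left(705 - 22954\right)) = - (\frac{7 \sqrt{7}}{5} - \left(-217\right) \left(-22249\right)) = - (\frac{7 \sqrt{7}}{5} - 4828033) = - (-4828033 + \frac{7 \sqrt{7}}{5}) = 4828033 - \frac{7 \sqrt{7}}{5}$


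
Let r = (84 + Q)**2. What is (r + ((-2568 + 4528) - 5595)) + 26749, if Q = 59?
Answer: 43563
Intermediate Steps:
r = 20449 (r = (84 + 59)**2 = 143**2 = 20449)
(r + ((-2568 + 4528) - 5595)) + 26749 = (20449 + ((-2568 + 4528) - 5595)) + 26749 = (20449 + (1960 - 5595)) + 26749 = (20449 - 3635) + 26749 = 16814 + 26749 = 43563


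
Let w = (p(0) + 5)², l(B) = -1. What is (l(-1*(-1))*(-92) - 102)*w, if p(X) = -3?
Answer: -40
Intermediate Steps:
w = 4 (w = (-3 + 5)² = 2² = 4)
(l(-1*(-1))*(-92) - 102)*w = (-1*(-92) - 102)*4 = (92 - 102)*4 = -10*4 = -40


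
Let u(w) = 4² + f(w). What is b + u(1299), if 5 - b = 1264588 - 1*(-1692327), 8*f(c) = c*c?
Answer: -21967751/8 ≈ -2.7460e+6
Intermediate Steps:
f(c) = c²/8 (f(c) = (c*c)/8 = c²/8)
u(w) = 16 + w²/8 (u(w) = 4² + w²/8 = 16 + w²/8)
b = -2956910 (b = 5 - (1264588 - 1*(-1692327)) = 5 - (1264588 + 1692327) = 5 - 1*2956915 = 5 - 2956915 = -2956910)
b + u(1299) = -2956910 + (16 + (⅛)*1299²) = -2956910 + (16 + (⅛)*1687401) = -2956910 + (16 + 1687401/8) = -2956910 + 1687529/8 = -21967751/8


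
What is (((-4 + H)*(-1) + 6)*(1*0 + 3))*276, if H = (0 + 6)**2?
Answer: -21528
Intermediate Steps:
H = 36 (H = 6**2 = 36)
(((-4 + H)*(-1) + 6)*(1*0 + 3))*276 = (((-4 + 36)*(-1) + 6)*(1*0 + 3))*276 = ((32*(-1) + 6)*(0 + 3))*276 = ((-32 + 6)*3)*276 = -26*3*276 = -78*276 = -21528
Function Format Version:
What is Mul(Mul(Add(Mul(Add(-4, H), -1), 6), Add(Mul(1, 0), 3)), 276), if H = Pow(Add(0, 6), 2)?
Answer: -21528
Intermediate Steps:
H = 36 (H = Pow(6, 2) = 36)
Mul(Mul(Add(Mul(Add(-4, H), -1), 6), Add(Mul(1, 0), 3)), 276) = Mul(Mul(Add(Mul(Add(-4, 36), -1), 6), Add(Mul(1, 0), 3)), 276) = Mul(Mul(Add(Mul(32, -1), 6), Add(0, 3)), 276) = Mul(Mul(Add(-32, 6), 3), 276) = Mul(Mul(-26, 3), 276) = Mul(-78, 276) = -21528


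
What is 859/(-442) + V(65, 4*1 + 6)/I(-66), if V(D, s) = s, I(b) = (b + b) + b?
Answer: -87251/43758 ≈ -1.9939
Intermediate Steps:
I(b) = 3*b (I(b) = 2*b + b = 3*b)
859/(-442) + V(65, 4*1 + 6)/I(-66) = 859/(-442) + (4*1 + 6)/((3*(-66))) = 859*(-1/442) + (4 + 6)/(-198) = -859/442 + 10*(-1/198) = -859/442 - 5/99 = -87251/43758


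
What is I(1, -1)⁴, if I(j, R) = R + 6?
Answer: 625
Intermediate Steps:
I(j, R) = 6 + R
I(1, -1)⁴ = (6 - 1)⁴ = 5⁴ = 625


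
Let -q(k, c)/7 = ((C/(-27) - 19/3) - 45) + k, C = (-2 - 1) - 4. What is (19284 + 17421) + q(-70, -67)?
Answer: 1013918/27 ≈ 37553.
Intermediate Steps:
C = -7 (C = -3 - 4 = -7)
q(k, c) = 9653/27 - 7*k (q(k, c) = -7*(((-7/(-27) - 19/3) - 45) + k) = -7*(((-7*(-1/27) - 19*⅓) - 45) + k) = -7*(((7/27 - 19/3) - 45) + k) = -7*((-164/27 - 45) + k) = -7*(-1379/27 + k) = 9653/27 - 7*k)
(19284 + 17421) + q(-70, -67) = (19284 + 17421) + (9653/27 - 7*(-70)) = 36705 + (9653/27 + 490) = 36705 + 22883/27 = 1013918/27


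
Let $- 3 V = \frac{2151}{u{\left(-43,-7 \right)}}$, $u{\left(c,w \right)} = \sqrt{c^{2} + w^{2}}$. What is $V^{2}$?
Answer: $\frac{514089}{1898} \approx 270.86$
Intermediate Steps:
$V = - \frac{717 \sqrt{1898}}{1898}$ ($V = - \frac{2151 \frac{1}{\sqrt{\left(-43\right)^{2} + \left(-7\right)^{2}}}}{3} = - \frac{2151 \frac{1}{\sqrt{1849 + 49}}}{3} = - \frac{2151 \frac{1}{\sqrt{1898}}}{3} = - \frac{2151 \frac{\sqrt{1898}}{1898}}{3} = - \frac{\frac{2151}{1898} \sqrt{1898}}{3} = - \frac{717 \sqrt{1898}}{1898} \approx -16.458$)
$V^{2} = \left(- \frac{717 \sqrt{1898}}{1898}\right)^{2} = \frac{514089}{1898}$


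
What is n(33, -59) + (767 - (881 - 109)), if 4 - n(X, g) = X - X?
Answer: -1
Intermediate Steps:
n(X, g) = 4 (n(X, g) = 4 - (X - X) = 4 - 1*0 = 4 + 0 = 4)
n(33, -59) + (767 - (881 - 109)) = 4 + (767 - (881 - 109)) = 4 + (767 - 1*772) = 4 + (767 - 772) = 4 - 5 = -1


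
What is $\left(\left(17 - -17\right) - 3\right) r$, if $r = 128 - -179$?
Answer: $9517$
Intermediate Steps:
$r = 307$ ($r = 128 + 179 = 307$)
$\left(\left(17 - -17\right) - 3\right) r = \left(\left(17 - -17\right) - 3\right) 307 = \left(\left(17 + 17\right) - 3\right) 307 = \left(34 - 3\right) 307 = 31 \cdot 307 = 9517$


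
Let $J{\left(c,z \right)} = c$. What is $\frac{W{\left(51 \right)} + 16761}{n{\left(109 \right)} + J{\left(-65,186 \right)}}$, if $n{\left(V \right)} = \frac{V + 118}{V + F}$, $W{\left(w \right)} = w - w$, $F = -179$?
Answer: $- \frac{1173270}{4777} \approx -245.61$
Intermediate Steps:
$W{\left(w \right)} = 0$
$n{\left(V \right)} = \frac{118 + V}{-179 + V}$ ($n{\left(V \right)} = \frac{V + 118}{V - 179} = \frac{118 + V}{-179 + V}$)
$\frac{W{\left(51 \right)} + 16761}{n{\left(109 \right)} + J{\left(-65,186 \right)}} = \frac{0 + 16761}{\frac{118 + 109}{-179 + 109} - 65} = \frac{16761}{\frac{1}{-70} \cdot 227 - 65} = \frac{16761}{\left(- \frac{1}{70}\right) 227 - 65} = \frac{16761}{- \frac{227}{70} - 65} = \frac{16761}{- \frac{4777}{70}} = 16761 \left(- \frac{70}{4777}\right) = - \frac{1173270}{4777}$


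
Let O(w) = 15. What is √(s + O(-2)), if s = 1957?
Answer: 2*√493 ≈ 44.407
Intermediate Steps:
√(s + O(-2)) = √(1957 + 15) = √1972 = 2*√493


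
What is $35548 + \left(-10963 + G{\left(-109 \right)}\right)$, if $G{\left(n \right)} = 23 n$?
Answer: $22078$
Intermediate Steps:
$35548 + \left(-10963 + G{\left(-109 \right)}\right) = 35548 + \left(-10963 + 23 \left(-109\right)\right) = 35548 - 13470 = 22078$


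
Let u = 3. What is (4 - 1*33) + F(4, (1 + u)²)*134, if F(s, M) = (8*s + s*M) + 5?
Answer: 13505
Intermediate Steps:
F(s, M) = 5 + 8*s + M*s (F(s, M) = (8*s + M*s) + 5 = 5 + 8*s + M*s)
(4 - 1*33) + F(4, (1 + u)²)*134 = (4 - 1*33) + (5 + 8*4 + (1 + 3)²*4)*134 = (4 - 33) + (5 + 32 + 4²*4)*134 = -29 + (5 + 32 + 16*4)*134 = -29 + (5 + 32 + 64)*134 = -29 + 101*134 = -29 + 13534 = 13505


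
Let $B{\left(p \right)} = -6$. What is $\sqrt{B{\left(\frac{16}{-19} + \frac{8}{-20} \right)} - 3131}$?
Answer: $i \sqrt{3137} \approx 56.009 i$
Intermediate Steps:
$\sqrt{B{\left(\frac{16}{-19} + \frac{8}{-20} \right)} - 3131} = \sqrt{-6 - 3131} = \sqrt{-3137} = i \sqrt{3137}$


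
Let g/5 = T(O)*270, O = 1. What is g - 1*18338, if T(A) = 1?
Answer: -16988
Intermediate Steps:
g = 1350 (g = 5*(1*270) = 5*270 = 1350)
g - 1*18338 = 1350 - 1*18338 = 1350 - 18338 = -16988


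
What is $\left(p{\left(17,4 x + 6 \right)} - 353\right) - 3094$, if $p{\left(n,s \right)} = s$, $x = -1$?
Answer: $-3445$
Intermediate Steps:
$\left(p{\left(17,4 x + 6 \right)} - 353\right) - 3094 = \left(\left(4 \left(-1\right) + 6\right) - 353\right) - 3094 = \left(\left(-4 + 6\right) - 353\right) - 3094 = \left(2 - 353\right) - 3094 = -351 - 3094 = -3445$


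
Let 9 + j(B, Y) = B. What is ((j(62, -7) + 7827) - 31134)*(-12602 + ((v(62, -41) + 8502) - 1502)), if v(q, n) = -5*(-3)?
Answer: 129920098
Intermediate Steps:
j(B, Y) = -9 + B
v(q, n) = 15
((j(62, -7) + 7827) - 31134)*(-12602 + ((v(62, -41) + 8502) - 1502)) = (((-9 + 62) + 7827) - 31134)*(-12602 + ((15 + 8502) - 1502)) = ((53 + 7827) - 31134)*(-12602 + (8517 - 1502)) = (7880 - 31134)*(-12602 + 7015) = -23254*(-5587) = 129920098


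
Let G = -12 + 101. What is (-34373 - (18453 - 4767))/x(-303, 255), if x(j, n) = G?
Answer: -48059/89 ≈ -539.99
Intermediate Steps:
G = 89
x(j, n) = 89
(-34373 - (18453 - 4767))/x(-303, 255) = (-34373 - (18453 - 4767))/89 = (-34373 - 1*13686)*(1/89) = (-34373 - 13686)*(1/89) = -48059*1/89 = -48059/89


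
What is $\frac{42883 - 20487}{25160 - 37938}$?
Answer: $- \frac{11198}{6389} \approx -1.7527$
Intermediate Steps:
$\frac{42883 - 20487}{25160 - 37938} = \frac{22396}{-12778} = 22396 \left(- \frac{1}{12778}\right) = - \frac{11198}{6389}$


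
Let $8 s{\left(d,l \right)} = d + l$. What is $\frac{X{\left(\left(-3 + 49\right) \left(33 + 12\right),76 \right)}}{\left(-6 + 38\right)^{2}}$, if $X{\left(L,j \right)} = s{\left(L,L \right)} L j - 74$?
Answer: $\frac{40706513}{512} \approx 79505.0$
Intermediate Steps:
$s{\left(d,l \right)} = \frac{d}{8} + \frac{l}{8}$ ($s{\left(d,l \right)} = \frac{d + l}{8} = \frac{d}{8} + \frac{l}{8}$)
$X{\left(L,j \right)} = -74 + \frac{j L^{2}}{4}$ ($X{\left(L,j \right)} = \left(\frac{L}{8} + \frac{L}{8}\right) L j - 74 = \frac{L}{4} L j - 74 = \frac{L^{2}}{4} j - 74 = \frac{j L^{2}}{4} - 74 = -74 + \frac{j L^{2}}{4}$)
$\frac{X{\left(\left(-3 + 49\right) \left(33 + 12\right),76 \right)}}{\left(-6 + 38\right)^{2}} = \frac{-74 + \frac{1}{4} \cdot 76 \left(\left(-3 + 49\right) \left(33 + 12\right)\right)^{2}}{\left(-6 + 38\right)^{2}} = \frac{-74 + \frac{1}{4} \cdot 76 \left(46 \cdot 45\right)^{2}}{32^{2}} = \frac{-74 + \frac{1}{4} \cdot 76 \cdot 2070^{2}}{1024} = \left(-74 + \frac{1}{4} \cdot 76 \cdot 4284900\right) \frac{1}{1024} = \left(-74 + 81413100\right) \frac{1}{1024} = 81413026 \cdot \frac{1}{1024} = \frac{40706513}{512}$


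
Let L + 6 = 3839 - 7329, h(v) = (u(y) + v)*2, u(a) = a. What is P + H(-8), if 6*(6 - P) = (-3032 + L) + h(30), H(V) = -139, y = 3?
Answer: 944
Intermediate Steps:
h(v) = 6 + 2*v (h(v) = (3 + v)*2 = 6 + 2*v)
L = -3496 (L = -6 + (3839 - 7329) = -6 - 3490 = -3496)
P = 1083 (P = 6 - ((-3032 - 3496) + (6 + 2*30))/6 = 6 - (-6528 + (6 + 60))/6 = 6 - (-6528 + 66)/6 = 6 - ⅙*(-6462) = 6 + 1077 = 1083)
P + H(-8) = 1083 - 139 = 944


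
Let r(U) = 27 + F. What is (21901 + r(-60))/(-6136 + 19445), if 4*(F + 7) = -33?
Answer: 87651/53236 ≈ 1.6465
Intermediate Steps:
F = -61/4 (F = -7 + (¼)*(-33) = -7 - 33/4 = -61/4 ≈ -15.250)
r(U) = 47/4 (r(U) = 27 - 61/4 = 47/4)
(21901 + r(-60))/(-6136 + 19445) = (21901 + 47/4)/(-6136 + 19445) = (87651/4)/13309 = (87651/4)*(1/13309) = 87651/53236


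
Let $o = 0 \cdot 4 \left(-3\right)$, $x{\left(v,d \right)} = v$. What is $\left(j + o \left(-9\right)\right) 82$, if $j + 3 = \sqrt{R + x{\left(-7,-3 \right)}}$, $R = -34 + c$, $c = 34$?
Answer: $-246 + 82 i \sqrt{7} \approx -246.0 + 216.95 i$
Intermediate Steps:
$R = 0$ ($R = -34 + 34 = 0$)
$o = 0$ ($o = 0 \left(-3\right) = 0$)
$j = -3 + i \sqrt{7}$ ($j = -3 + \sqrt{0 - 7} = -3 + \sqrt{-7} = -3 + i \sqrt{7} \approx -3.0 + 2.6458 i$)
$\left(j + o \left(-9\right)\right) 82 = \left(\left(-3 + i \sqrt{7}\right) + 0 \left(-9\right)\right) 82 = \left(\left(-3 + i \sqrt{7}\right) + 0\right) 82 = \left(-3 + i \sqrt{7}\right) 82 = -246 + 82 i \sqrt{7}$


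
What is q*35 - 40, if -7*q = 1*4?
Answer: -60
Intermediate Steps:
q = -4/7 ≈ -0.57143
q*35 - 40 = -4/7*35 - 40 = -20 - 40 = -60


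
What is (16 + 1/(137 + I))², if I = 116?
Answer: 16394401/64009 ≈ 256.13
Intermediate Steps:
(16 + 1/(137 + I))² = (16 + 1/(137 + 116))² = (16 + 1/253)² = (4049/253)² = 16394401/64009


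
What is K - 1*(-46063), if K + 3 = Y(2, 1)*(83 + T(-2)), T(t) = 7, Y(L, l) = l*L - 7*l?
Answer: 45610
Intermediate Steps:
Y(L, l) = -7*l + L*l (Y(L, l) = L*l - 7*l = -7*l + L*l)
K = -453 (K = -3 + (1*(-7 + 2))*(83 + 7) = -3 + (1*(-5))*90 = -3 - 5*90 = -3 - 450 = -453)
K - 1*(-46063) = -453 - 1*(-46063) = -453 + 46063 = 45610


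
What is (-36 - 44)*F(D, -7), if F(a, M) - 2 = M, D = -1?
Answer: 400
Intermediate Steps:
F(a, M) = 2 + M
(-36 - 44)*F(D, -7) = (-36 - 44)*(2 - 7) = -80*(-5) = 400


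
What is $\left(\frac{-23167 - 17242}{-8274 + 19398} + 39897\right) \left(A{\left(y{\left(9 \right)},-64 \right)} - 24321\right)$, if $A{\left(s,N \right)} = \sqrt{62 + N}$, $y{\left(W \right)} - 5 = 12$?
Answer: $- \frac{3597674350633}{3708} + \frac{443773819 i \sqrt{2}}{11124} \approx -9.7025 \cdot 10^{8} + 56418.0 i$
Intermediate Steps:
$y{\left(W \right)} = 17$ ($y{\left(W \right)} = 5 + 12 = 17$)
$\left(\frac{-23167 - 17242}{-8274 + 19398} + 39897\right) \left(A{\left(y{\left(9 \right)},-64 \right)} - 24321\right) = \left(\frac{-23167 - 17242}{-8274 + 19398} + 39897\right) \left(\sqrt{62 - 64} - 24321\right) = \left(- \frac{40409}{11124} + 39897\right) \left(\sqrt{-2} - 24321\right) = \left(\left(-40409\right) \frac{1}{11124} + 39897\right) \left(i \sqrt{2} - 24321\right) = \left(- \frac{40409}{11124} + 39897\right) \left(-24321 + i \sqrt{2}\right) = \frac{443773819 \left(-24321 + i \sqrt{2}\right)}{11124} = - \frac{3597674350633}{3708} + \frac{443773819 i \sqrt{2}}{11124}$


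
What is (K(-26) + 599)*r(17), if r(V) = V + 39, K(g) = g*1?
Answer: 32088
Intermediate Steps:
K(g) = g
r(V) = 39 + V
(K(-26) + 599)*r(17) = (-26 + 599)*(39 + 17) = 573*56 = 32088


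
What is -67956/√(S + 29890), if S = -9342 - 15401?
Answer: -67956*√5147/5147 ≈ -947.22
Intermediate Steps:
S = -24743
-67956/√(S + 29890) = -67956/√(-24743 + 29890) = -67956*√5147/5147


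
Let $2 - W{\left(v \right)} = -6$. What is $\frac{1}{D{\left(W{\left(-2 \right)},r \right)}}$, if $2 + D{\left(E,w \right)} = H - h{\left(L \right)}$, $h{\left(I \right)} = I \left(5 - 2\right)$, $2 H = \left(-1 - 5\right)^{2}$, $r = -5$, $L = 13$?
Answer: $- \frac{1}{23} \approx -0.043478$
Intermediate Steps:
$W{\left(v \right)} = 8$ ($W{\left(v \right)} = 2 - -6 = 2 + 6 = 8$)
$H = 18$ ($H = \frac{\left(-1 - 5\right)^{2}}{2} = \frac{\left(-6\right)^{2}}{2} = \frac{1}{2} \cdot 36 = 18$)
$h{\left(I \right)} = 3 I$ ($h{\left(I \right)} = I 3 = 3 I$)
$D{\left(E,w \right)} = -23$ ($D{\left(E,w \right)} = -2 + \left(18 - 3 \cdot 13\right) = -2 + \left(18 - 39\right) = -2 - 21 = -23$)
$\frac{1}{D{\left(W{\left(-2 \right)},r \right)}} = \frac{1}{-23} = - \frac{1}{23}$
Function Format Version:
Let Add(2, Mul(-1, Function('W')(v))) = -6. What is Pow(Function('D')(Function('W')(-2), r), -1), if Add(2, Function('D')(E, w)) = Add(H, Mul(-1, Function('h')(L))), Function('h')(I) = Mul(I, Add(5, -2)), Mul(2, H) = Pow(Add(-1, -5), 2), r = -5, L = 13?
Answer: Rational(-1, 23) ≈ -0.043478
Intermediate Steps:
Function('W')(v) = 8 (Function('W')(v) = Add(2, Mul(-1, -6)) = Add(2, 6) = 8)
H = 18 (H = Mul(Rational(1, 2), Pow(Add(-1, -5), 2)) = Mul(Rational(1, 2), Pow(-6, 2)) = Mul(Rational(1, 2), 36) = 18)
Function('h')(I) = Mul(3, I) (Function('h')(I) = Mul(I, 3) = Mul(3, I))
Function('D')(E, w) = -23 (Function('D')(E, w) = Add(-2, Add(18, Mul(-1, Mul(3, 13)))) = Add(-2, Add(18, Mul(-1, 39))) = Add(-2, Add(18, -39)) = Add(-2, -21) = -23)
Pow(Function('D')(Function('W')(-2), r), -1) = Pow(-23, -1) = Rational(-1, 23)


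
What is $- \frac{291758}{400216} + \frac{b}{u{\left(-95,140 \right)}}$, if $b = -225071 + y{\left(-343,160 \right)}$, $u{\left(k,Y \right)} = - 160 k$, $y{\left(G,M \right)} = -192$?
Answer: $- \frac{622293279}{40021600} \approx -15.549$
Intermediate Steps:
$b = -225263$ ($b = -225071 - 192 = -225263$)
$- \frac{291758}{400216} + \frac{b}{u{\left(-95,140 \right)}} = - \frac{291758}{400216} - \frac{225263}{\left(-160\right) \left(-95\right)} = \left(-291758\right) \frac{1}{400216} - \frac{225263}{15200} = - \frac{145879}{200108} - \frac{225263}{15200} = - \frac{622293279}{40021600}$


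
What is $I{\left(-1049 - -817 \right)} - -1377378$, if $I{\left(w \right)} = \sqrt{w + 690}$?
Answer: $1377378 + \sqrt{458} \approx 1.3774 \cdot 10^{6}$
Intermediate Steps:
$I{\left(w \right)} = \sqrt{690 + w}$
$I{\left(-1049 - -817 \right)} - -1377378 = \sqrt{690 - 232} - -1377378 = \sqrt{690 + \left(-1049 + 817\right)} + 1377378 = \sqrt{690 - 232} + 1377378 = \sqrt{458} + 1377378 = 1377378 + \sqrt{458}$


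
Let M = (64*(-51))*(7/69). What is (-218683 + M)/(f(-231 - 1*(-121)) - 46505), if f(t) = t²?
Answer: 1007465/158263 ≈ 6.3658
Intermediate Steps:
M = -7616/23 (M = -22848/69 = -3264*7/69 = -7616/23 ≈ -331.13)
(-218683 + M)/(f(-231 - 1*(-121)) - 46505) = (-218683 - 7616/23)/((-231 - 1*(-121))² - 46505) = -5037325/(23*((-231 + 121)² - 46505)) = -5037325/(23*((-110)² - 46505)) = -5037325/(23*(12100 - 46505)) = -5037325/23/(-34405) = -5037325/23*(-1/34405) = 1007465/158263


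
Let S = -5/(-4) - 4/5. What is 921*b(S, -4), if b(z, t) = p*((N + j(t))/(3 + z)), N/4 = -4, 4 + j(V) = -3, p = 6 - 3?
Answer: -18420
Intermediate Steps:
p = 3
j(V) = -7 (j(V) = -4 - 3 = -7)
N = -16 (N = 4*(-4) = -16)
S = 9/20 (S = -5*(-¼) - 4*⅕ = 5/4 - ⅘ = 9/20 ≈ 0.45000)
b(z, t) = -69/(3 + z) (b(z, t) = 3*((-16 - 7)/(3 + z)) = 3*(-23/(3 + z)) = -69/(3 + z))
921*b(S, -4) = 921*(-69/(3 + 9/20)) = 921*(-69/69/20) = 921*(-69*20/69) = 921*(-20) = -18420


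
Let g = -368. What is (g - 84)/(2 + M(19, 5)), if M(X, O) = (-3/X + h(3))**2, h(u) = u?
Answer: -81586/1819 ≈ -44.852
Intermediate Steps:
M(X, O) = (3 - 3/X)**2 (M(X, O) = (-3/X + 3)**2 = (3 - 3/X)**2)
(g - 84)/(2 + M(19, 5)) = (-368 - 84)/(2 + 9*(-1 + 19)**2/19**2) = -452/(2 + 9*(1/361)*18**2) = -452/(2 + 9*(1/361)*324) = -452/(2 + 2916/361) = -452/3638/361 = -452*361/3638 = -81586/1819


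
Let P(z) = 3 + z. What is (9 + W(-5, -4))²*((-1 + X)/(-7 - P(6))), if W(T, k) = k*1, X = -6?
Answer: 175/16 ≈ 10.938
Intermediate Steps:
W(T, k) = k
(9 + W(-5, -4))²*((-1 + X)/(-7 - P(6))) = (9 - 4)²*((-1 - 6)/(-7 - (3 + 6))) = 5²*(-7/(-7 - 1*9)) = 25*(-7/(-7 - 9)) = 25*(-7/(-16)) = 25*(-7*(-1/16)) = 25*(7/16) = 175/16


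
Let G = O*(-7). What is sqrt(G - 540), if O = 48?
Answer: 2*I*sqrt(219) ≈ 29.597*I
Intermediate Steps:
G = -336 (G = 48*(-7) = -336)
sqrt(G - 540) = sqrt(-336 - 540) = sqrt(-876) = 2*I*sqrt(219)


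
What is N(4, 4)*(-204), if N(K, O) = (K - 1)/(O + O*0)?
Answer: -153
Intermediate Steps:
N(K, O) = (-1 + K)/O (N(K, O) = (-1 + K)/(O + 0) = (-1 + K)/O)
N(4, 4)*(-204) = ((-1 + 4)/4)*(-204) = ((1/4)*3)*(-204) = (3/4)*(-204) = -153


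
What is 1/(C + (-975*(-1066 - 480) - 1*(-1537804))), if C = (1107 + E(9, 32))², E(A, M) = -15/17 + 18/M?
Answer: 73984/315903907825 ≈ 2.3420e-7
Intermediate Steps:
E(A, M) = -15/17 + 18/M (E(A, M) = -15*1/17 + 18/M = -15/17 + 18/M)
C = 90611234289/73984 (C = (1107 + (-15/17 + 18/32))² = (1107 + (-15/17 + 18*(1/32)))² = (1107 + (-15/17 + 9/16))² = (1107 - 87/272)² = (301017/272)² = 90611234289/73984 ≈ 1.2247e+6)
1/(C + (-975*(-1066 - 480) - 1*(-1537804))) = 1/(90611234289/73984 + (-975*(-1066 - 480) - 1*(-1537804))) = 1/(90611234289/73984 + (-975*(-1546) + 1537804)) = 1/(90611234289/73984 + (1507350 + 1537804)) = 1/(90611234289/73984 + 3045154) = 1/(315903907825/73984) = 73984/315903907825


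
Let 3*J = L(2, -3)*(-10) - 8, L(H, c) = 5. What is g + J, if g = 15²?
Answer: 617/3 ≈ 205.67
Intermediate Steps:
g = 225
J = -58/3 (J = (5*(-10) - 8)/3 = (-50 - 8)/3 = (⅓)*(-58) = -58/3 ≈ -19.333)
g + J = 225 - 58/3 = 617/3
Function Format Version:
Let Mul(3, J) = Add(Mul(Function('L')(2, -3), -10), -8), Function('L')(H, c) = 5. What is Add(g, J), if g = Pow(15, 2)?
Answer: Rational(617, 3) ≈ 205.67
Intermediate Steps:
g = 225
J = Rational(-58, 3) (J = Mul(Rational(1, 3), Add(Mul(5, -10), -8)) = Mul(Rational(1, 3), Add(-50, -8)) = Mul(Rational(1, 3), -58) = Rational(-58, 3) ≈ -19.333)
Add(g, J) = Add(225, Rational(-58, 3)) = Rational(617, 3)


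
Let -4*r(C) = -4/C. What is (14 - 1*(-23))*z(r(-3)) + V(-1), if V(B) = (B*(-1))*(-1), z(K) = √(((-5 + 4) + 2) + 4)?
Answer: -1 + 37*√5 ≈ 81.734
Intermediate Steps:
r(C) = 1/C (r(C) = -(-1)/C = 1/C)
z(K) = √5 (z(K) = √((-1 + 2) + 4) = √(1 + 4) = √5)
V(B) = B (V(B) = -B*(-1) = B)
(14 - 1*(-23))*z(r(-3)) + V(-1) = (14 - 1*(-23))*√5 - 1 = (14 + 23)*√5 - 1 = 37*√5 - 1 = -1 + 37*√5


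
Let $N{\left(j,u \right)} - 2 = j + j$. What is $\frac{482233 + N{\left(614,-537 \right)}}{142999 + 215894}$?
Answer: $\frac{483463}{358893} \approx 1.3471$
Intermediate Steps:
$N{\left(j,u \right)} = 2 + 2 j$ ($N{\left(j,u \right)} = 2 + \left(j + j\right) = 2 + 2 j$)
$\frac{482233 + N{\left(614,-537 \right)}}{142999 + 215894} = \frac{482233 + \left(2 + 2 \cdot 614\right)}{142999 + 215894} = \frac{482233 + \left(2 + 1228\right)}{358893} = \left(482233 + 1230\right) \frac{1}{358893} = 483463 \cdot \frac{1}{358893} = \frac{483463}{358893}$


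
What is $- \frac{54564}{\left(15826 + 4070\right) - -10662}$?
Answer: $- \frac{9094}{5093} \approx -1.7856$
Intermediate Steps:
$- \frac{54564}{\left(15826 + 4070\right) - -10662} = - \frac{54564}{19896 + 10662} = - \frac{54564}{30558} = \left(-54564\right) \frac{1}{30558} = - \frac{9094}{5093}$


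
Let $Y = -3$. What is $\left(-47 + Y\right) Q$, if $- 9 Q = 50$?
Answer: $\frac{2500}{9} \approx 277.78$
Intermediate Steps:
$Q = - \frac{50}{9}$ ($Q = \left(- \frac{1}{9}\right) 50 = - \frac{50}{9} \approx -5.5556$)
$\left(-47 + Y\right) Q = \left(-47 - 3\right) \left(- \frac{50}{9}\right) = \left(-50\right) \left(- \frac{50}{9}\right) = \frac{2500}{9}$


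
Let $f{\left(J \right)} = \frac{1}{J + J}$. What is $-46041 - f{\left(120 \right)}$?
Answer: $- \frac{11049841}{240} \approx -46041.0$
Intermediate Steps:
$f{\left(J \right)} = \frac{1}{2 J}$
$-46041 - f{\left(120 \right)} = -46041 - \frac{1}{2 \cdot 120} = -46041 - \frac{1}{2} \cdot \frac{1}{120} = -46041 - \frac{1}{240} = - \frac{11049841}{240}$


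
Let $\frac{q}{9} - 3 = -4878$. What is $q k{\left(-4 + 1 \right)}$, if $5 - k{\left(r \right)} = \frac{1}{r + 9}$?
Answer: $- \frac{424125}{2} \approx -2.1206 \cdot 10^{5}$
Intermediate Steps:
$q = -43875$ ($q = 27 + 9 \left(-4878\right) = 27 - 43902 = -43875$)
$k{\left(r \right)} = 5 - \frac{1}{9 + r}$ ($k{\left(r \right)} = 5 - \frac{1}{r + 9} = 5 - \frac{1}{9 + r}$)
$q k{\left(-4 + 1 \right)} = - 43875 \frac{44 + 5 \left(-4 + 1\right)}{9 + \left(-4 + 1\right)} = - 43875 \frac{44 + 5 \left(-3\right)}{9 - 3} = - 43875 \frac{44 - 15}{6} = - 43875 \cdot \frac{1}{6} \cdot 29 = \left(-43875\right) \frac{29}{6} = - \frac{424125}{2}$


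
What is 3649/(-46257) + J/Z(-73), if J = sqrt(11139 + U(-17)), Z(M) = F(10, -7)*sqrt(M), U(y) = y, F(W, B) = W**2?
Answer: -3649/46257 - I*sqrt(811906)/7300 ≈ -0.078885 - 0.12343*I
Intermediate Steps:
Z(M) = 100*sqrt(M) (Z(M) = 10**2*sqrt(M) = 100*sqrt(M))
J = sqrt(11122) (J = sqrt(11139 - 17) = sqrt(11122) ≈ 105.46)
3649/(-46257) + J/Z(-73) = 3649/(-46257) + sqrt(11122)/((100*sqrt(-73))) = 3649*(-1/46257) + sqrt(11122)/((100*(I*sqrt(73)))) = -3649/46257 + sqrt(11122)/((100*I*sqrt(73))) = -3649/46257 + sqrt(11122)*(-I*sqrt(73)/7300) = -3649/46257 - I*sqrt(811906)/7300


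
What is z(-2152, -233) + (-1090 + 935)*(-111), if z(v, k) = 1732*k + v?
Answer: -388503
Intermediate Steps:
z(v, k) = v + 1732*k
z(-2152, -233) + (-1090 + 935)*(-111) = (-2152 + 1732*(-233)) + (-1090 + 935)*(-111) = (-2152 - 403556) - 155*(-111) = -405708 + 17205 = -388503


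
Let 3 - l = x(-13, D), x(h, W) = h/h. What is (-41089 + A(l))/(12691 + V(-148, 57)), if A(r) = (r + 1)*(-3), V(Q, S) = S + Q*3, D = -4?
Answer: -20549/6152 ≈ -3.3402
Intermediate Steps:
x(h, W) = 1
V(Q, S) = S + 3*Q
l = 2 (l = 3 - 1*1 = 3 - 1 = 2)
A(r) = -3 - 3*r (A(r) = (1 + r)*(-3) = -3 - 3*r)
(-41089 + A(l))/(12691 + V(-148, 57)) = (-41089 + (-3 - 3*2))/(12691 + (57 + 3*(-148))) = (-41089 + (-3 - 6))/(12691 + (57 - 444)) = (-41089 - 9)/(12691 - 387) = -41098/12304 = -41098*1/12304 = -20549/6152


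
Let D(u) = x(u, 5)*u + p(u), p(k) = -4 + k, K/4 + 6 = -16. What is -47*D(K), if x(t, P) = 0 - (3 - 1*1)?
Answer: -3948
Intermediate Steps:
x(t, P) = -2 (x(t, P) = 0 - (3 - 1) = 0 - 1*2 = 0 - 2 = -2)
K = -88 (K = -24 + 4*(-16) = -24 - 64 = -88)
D(u) = -4 - u (D(u) = -2*u + (-4 + u) = -4 - u)
-47*D(K) = -47*(-4 - 1*(-88)) = -47*(-4 + 88) = -47*84 = -3948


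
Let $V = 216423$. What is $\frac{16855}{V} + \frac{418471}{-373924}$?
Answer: $- \frac{84264260213}{80925753852} \approx -1.0413$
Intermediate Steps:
$\frac{16855}{V} + \frac{418471}{-373924} = \frac{16855}{216423} + \frac{418471}{-373924} = 16855 \cdot \frac{1}{216423} + 418471 \left(- \frac{1}{373924}\right) = \frac{16855}{216423} - \frac{418471}{373924} = - \frac{84264260213}{80925753852}$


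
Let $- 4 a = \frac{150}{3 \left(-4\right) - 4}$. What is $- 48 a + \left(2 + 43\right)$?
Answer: $- \frac{135}{2} \approx -67.5$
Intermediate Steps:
$a = \frac{75}{32}$ ($a = - \frac{150 \frac{1}{3 \left(-4\right) - 4}}{4} = - \frac{150 \frac{1}{-12 - 4}}{4} = - \frac{150 \frac{1}{-16}}{4} = - \frac{150 \left(- \frac{1}{16}\right)}{4} = \left(- \frac{1}{4}\right) \left(- \frac{75}{8}\right) = \frac{75}{32} \approx 2.3438$)
$- 48 a + \left(2 + 43\right) = \left(-48\right) \frac{75}{32} + \left(2 + 43\right) = - \frac{225}{2} + 45 = - \frac{135}{2}$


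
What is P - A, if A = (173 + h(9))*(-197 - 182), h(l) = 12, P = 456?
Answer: 70571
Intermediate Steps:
A = -70115 (A = (173 + 12)*(-197 - 182) = 185*(-379) = -70115)
P - A = 456 - 1*(-70115) = 456 + 70115 = 70571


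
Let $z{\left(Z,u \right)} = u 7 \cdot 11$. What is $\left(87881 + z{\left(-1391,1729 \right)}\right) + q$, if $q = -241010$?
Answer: $-19996$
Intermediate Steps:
$z{\left(Z,u \right)} = 77 u$ ($z{\left(Z,u \right)} = 7 u 11 = 77 u$)
$\left(87881 + z{\left(-1391,1729 \right)}\right) + q = \left(87881 + 77 \cdot 1729\right) - 241010 = \left(87881 + 133133\right) - 241010 = 221014 - 241010 = -19996$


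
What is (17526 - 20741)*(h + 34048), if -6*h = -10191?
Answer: -229849995/2 ≈ -1.1493e+8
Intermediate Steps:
h = 3397/2 (h = -⅙*(-10191) = 3397/2 ≈ 1698.5)
(17526 - 20741)*(h + 34048) = (17526 - 20741)*(3397/2 + 34048) = -3215*71493/2 = -229849995/2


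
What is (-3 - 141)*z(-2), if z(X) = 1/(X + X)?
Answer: 36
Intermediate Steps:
z(X) = 1/(2*X)
(-3 - 141)*z(-2) = (-3 - 141)*((1/2)/(-2)) = -72*(-1)/2 = -144*(-1/4) = 36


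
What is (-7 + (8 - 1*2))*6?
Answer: -6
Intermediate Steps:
(-7 + (8 - 1*2))*6 = (-7 + (8 - 2))*6 = (-7 + 6)*6 = -1*6 = -6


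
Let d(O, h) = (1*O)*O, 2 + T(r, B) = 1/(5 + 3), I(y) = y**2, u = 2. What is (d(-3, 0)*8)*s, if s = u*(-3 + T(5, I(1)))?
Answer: -702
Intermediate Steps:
T(r, B) = -15/8 (T(r, B) = -2 + 1/(5 + 3) = -2 + 1/8 = -15/8)
d(O, h) = O**2 (d(O, h) = O*O = O**2)
s = -39/4 (s = 2*(-3 - 15/8) = 2*(-39/8) = -39/4 ≈ -9.7500)
(d(-3, 0)*8)*s = ((-3)**2*8)*(-39/4) = (9*8)*(-39/4) = 72*(-39/4) = -702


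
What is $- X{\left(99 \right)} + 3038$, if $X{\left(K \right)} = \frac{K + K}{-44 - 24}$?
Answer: $\frac{103391}{34} \approx 3040.9$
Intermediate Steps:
$X{\left(K \right)} = - \frac{K}{34}$ ($X{\left(K \right)} = \frac{2 K}{-68} = 2 K \left(- \frac{1}{68}\right) = - \frac{K}{34}$)
$- X{\left(99 \right)} + 3038 = - \frac{\left(-1\right) 99}{34} + 3038 = \left(-1\right) \left(- \frac{99}{34}\right) + 3038 = \frac{99}{34} + 3038 = \frac{103391}{34}$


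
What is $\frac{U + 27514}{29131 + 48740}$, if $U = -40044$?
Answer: $- \frac{12530}{77871} \approx -0.16091$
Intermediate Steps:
$\frac{U + 27514}{29131 + 48740} = \frac{-40044 + 27514}{29131 + 48740} = - \frac{12530}{77871}$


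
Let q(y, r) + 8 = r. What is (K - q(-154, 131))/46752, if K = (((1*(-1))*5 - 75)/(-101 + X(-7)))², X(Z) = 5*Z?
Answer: -35447/13511328 ≈ -0.0026235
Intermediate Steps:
q(y, r) = -8 + r
K = 100/289 (K = (((1*(-1))*5 - 75)/(-101 + 5*(-7)))² = ((-1*5 - 75)/(-101 - 35))² = ((-5 - 75)/(-136))² = (-80*(-1/136))² = (10/17)² = 100/289 ≈ 0.34602)
(K - q(-154, 131))/46752 = (100/289 - (-8 + 131))/46752 = (100/289 - 1*123)*(1/46752) = (100/289 - 123)*(1/46752) = -35447/289*1/46752 = -35447/13511328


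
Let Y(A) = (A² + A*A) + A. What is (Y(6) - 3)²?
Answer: 5625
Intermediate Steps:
Y(A) = A + 2*A² (Y(A) = (A² + A²) + A = 2*A² + A = A + 2*A²)
(Y(6) - 3)² = (6*(1 + 2*6) - 3)² = (6*(1 + 12) - 3)² = (6*13 - 3)² = (78 - 3)² = 75² = 5625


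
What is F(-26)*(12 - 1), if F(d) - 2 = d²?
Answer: 7458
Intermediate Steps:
F(d) = 2 + d²
F(-26)*(12 - 1) = (2 + (-26)²)*(12 - 1) = (2 + 676)*11 = 678*11 = 7458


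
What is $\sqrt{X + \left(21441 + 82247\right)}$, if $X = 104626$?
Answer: $3 \sqrt{23146} \approx 456.41$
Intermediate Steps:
$\sqrt{X + \left(21441 + 82247\right)} = \sqrt{104626 + \left(21441 + 82247\right)} = \sqrt{104626 + 103688} = \sqrt{208314} = 3 \sqrt{23146}$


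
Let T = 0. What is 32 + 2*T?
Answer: 32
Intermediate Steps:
32 + 2*T = 32 + 2*0 = 32 + 0 = 32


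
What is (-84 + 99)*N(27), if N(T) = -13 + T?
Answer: 210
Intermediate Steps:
(-84 + 99)*N(27) = (-84 + 99)*(-13 + 27) = 15*14 = 210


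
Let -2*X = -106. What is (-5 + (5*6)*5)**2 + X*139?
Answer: 28392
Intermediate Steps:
X = 53 (X = -1/2*(-106) = 53)
(-5 + (5*6)*5)**2 + X*139 = (-5 + (5*6)*5)**2 + 53*139 = (-5 + 30*5)**2 + 7367 = (-5 + 150)**2 + 7367 = 145**2 + 7367 = 21025 + 7367 = 28392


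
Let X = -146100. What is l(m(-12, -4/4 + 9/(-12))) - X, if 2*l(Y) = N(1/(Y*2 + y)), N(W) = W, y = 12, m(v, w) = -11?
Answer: 2921999/20 ≈ 1.4610e+5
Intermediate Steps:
l(Y) = 1/(2*(12 + 2*Y)) (l(Y) = 1/(2*(Y*2 + 12)) = 1/(2*(2*Y + 12)) = 1/(2*(12 + 2*Y)))
l(m(-12, -4/4 + 9/(-12))) - X = 1/(4*(6 - 11)) - 1*(-146100) = (1/4)/(-5) + 146100 = (1/4)*(-1/5) + 146100 = -1/20 + 146100 = 2921999/20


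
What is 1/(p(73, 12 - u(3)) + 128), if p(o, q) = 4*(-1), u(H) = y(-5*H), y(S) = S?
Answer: 1/124 ≈ 0.0080645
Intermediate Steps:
u(H) = -5*H
p(o, q) = -4
1/(p(73, 12 - u(3)) + 128) = 1/(-4 + 128) = 1/124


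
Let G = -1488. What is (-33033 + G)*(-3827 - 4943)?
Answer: 302749170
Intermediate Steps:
(-33033 + G)*(-3827 - 4943) = (-33033 - 1488)*(-3827 - 4943) = -34521*(-8770) = 302749170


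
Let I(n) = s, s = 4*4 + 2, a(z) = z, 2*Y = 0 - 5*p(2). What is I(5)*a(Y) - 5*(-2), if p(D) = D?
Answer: -80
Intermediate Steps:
Y = -5 (Y = (0 - 5*2)/2 = (0 - 10)/2 = (1/2)*(-10) = -5)
s = 18 (s = 16 + 2 = 18)
I(n) = 18
I(5)*a(Y) - 5*(-2) = 18*(-5) - 5*(-2) = -90 + 10 = -80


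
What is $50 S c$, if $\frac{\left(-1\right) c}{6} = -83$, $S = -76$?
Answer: $-1892400$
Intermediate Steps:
$c = 498$ ($c = \left(-6\right) \left(-83\right) = 498$)
$50 S c = 50 \left(-76\right) 498 = \left(-3800\right) 498 = -1892400$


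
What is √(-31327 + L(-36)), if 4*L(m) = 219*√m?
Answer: √(-125308 + 1314*I)/2 ≈ 0.92798 + 177.0*I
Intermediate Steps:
L(m) = 219*√m/4 (L(m) = (219*√m)/4 = 219*√m/4)
√(-31327 + L(-36)) = √(-31327 + 219*√(-36)/4) = √(-31327 + 219*(6*I)/4) = √(-31327 + 657*I/2)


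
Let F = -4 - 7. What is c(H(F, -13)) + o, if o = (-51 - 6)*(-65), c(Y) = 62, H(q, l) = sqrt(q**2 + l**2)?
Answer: 3767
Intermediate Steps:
F = -11
H(q, l) = sqrt(l**2 + q**2)
o = 3705 (o = -57*(-65) = 3705)
c(H(F, -13)) + o = 62 + 3705 = 3767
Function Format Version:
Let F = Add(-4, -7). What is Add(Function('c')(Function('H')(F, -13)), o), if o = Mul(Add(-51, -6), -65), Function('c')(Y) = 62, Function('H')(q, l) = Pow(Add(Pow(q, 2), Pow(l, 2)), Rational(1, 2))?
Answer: 3767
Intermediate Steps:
F = -11
Function('H')(q, l) = Pow(Add(Pow(l, 2), Pow(q, 2)), Rational(1, 2))
o = 3705 (o = Mul(-57, -65) = 3705)
Add(Function('c')(Function('H')(F, -13)), o) = Add(62, 3705) = 3767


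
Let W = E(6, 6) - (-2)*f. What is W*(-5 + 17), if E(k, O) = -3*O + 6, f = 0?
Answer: -144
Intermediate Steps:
E(k, O) = 6 - 3*O
W = -12 (W = (6 - 3*6) - (-2)*0 = (6 - 18) - 1*0 = -12 + 0 = -12)
W*(-5 + 17) = -12*(-5 + 17) = -12*12 = -144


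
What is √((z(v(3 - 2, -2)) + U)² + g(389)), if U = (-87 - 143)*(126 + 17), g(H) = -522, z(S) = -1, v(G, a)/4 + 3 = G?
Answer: √1081817359 ≈ 32891.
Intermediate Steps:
v(G, a) = -12 + 4*G
U = -32890 (U = -230*143 = -32890)
√((z(v(3 - 2, -2)) + U)² + g(389)) = √((-1 - 32890)² - 522) = √((-32891)² - 522) = √(1081817881 - 522) = √1081817359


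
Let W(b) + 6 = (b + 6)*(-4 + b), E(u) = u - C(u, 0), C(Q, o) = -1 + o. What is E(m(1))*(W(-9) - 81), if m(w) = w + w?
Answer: -144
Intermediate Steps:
m(w) = 2*w
E(u) = 1 + u (E(u) = u - (-1 + 0) = u - 1*(-1) = u + 1 = 1 + u)
W(b) = -6 + (-4 + b)*(6 + b) (W(b) = -6 + (b + 6)*(-4 + b) = -6 + (6 + b)*(-4 + b) = -6 + (-4 + b)*(6 + b))
E(m(1))*(W(-9) - 81) = (1 + 2*1)*((-30 + (-9)² + 2*(-9)) - 81) = (1 + 2)*((-30 + 81 - 18) - 81) = 3*(33 - 81) = 3*(-48) = -144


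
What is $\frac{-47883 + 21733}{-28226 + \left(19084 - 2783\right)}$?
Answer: $\frac{1046}{477} \approx 2.1929$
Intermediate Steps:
$\frac{-47883 + 21733}{-28226 + \left(19084 - 2783\right)} = - \frac{26150}{-28226 + \left(19084 - 2783\right)} = - \frac{26150}{-28226 + 16301} = - \frac{26150}{-11925} = \left(-26150\right) \left(- \frac{1}{11925}\right) = \frac{1046}{477}$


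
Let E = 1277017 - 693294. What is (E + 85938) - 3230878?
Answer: -2561217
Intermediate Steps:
E = 583723
(E + 85938) - 3230878 = (583723 + 85938) - 3230878 = 669661 - 3230878 = -2561217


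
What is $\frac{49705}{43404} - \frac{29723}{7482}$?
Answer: $- \frac{51011349}{18041596} \approx -2.8274$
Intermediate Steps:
$\frac{49705}{43404} - \frac{29723}{7482} = - \frac{51011349}{18041596}$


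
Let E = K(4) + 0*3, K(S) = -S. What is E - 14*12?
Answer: -172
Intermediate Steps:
E = -4 (E = -1*4 + 0*3 = -4 + 0 = -4)
E - 14*12 = -4 - 14*12 = -4 - 168 = -172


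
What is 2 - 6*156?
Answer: -934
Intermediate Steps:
2 - 6*156 = 2 - 936 = -934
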